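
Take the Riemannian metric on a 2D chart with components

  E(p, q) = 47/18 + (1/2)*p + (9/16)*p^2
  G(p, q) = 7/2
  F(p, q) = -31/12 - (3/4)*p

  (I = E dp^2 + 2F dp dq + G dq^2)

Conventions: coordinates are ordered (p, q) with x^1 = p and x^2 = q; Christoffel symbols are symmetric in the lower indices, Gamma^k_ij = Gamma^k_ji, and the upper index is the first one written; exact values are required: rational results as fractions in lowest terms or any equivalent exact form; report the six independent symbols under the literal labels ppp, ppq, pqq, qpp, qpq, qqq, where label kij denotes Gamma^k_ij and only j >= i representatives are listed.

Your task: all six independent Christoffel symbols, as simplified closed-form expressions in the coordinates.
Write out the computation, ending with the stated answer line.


E = 47/18 + (1/2)*p + (9/16)*p^2; F = -31/12 - (3/4)*p; G = 7/2
Gamma^k_ij = (1/2) g^{kl} (d_i g_jl + d_j g_il - d_l g_ij), with g^inv = (1/(EG-F^2)) [[G, -F], [-F, E]]
first partials: E_p = 1/2 + (9/8)*p, E_q = 0, F_p = -3/4, F_q = 0, G_p = 0, G_q = 0
D = EG - F^2 = 355/144 - (17/8)*p + (45/32)*p^2
expanded: Gamma^p_pp = (G E_p - 2F F_p + F E_q)/(2D), Gamma^p_pq = (G E_q - F G_p)/(2D), Gamma^p_qq = (2G F_q - G G_p - F G_q)/(2D), Gamma^q_pp = (2E F_p - E E_q - F E_p)/(2D), Gamma^q_pq = (E G_p - F E_q)/(2D), Gamma^q_qq = (E G_q - 2F F_q + F G_p)/(2D); substitute and cancel common factors

Answer: Gamma_ppp = (405*p - 306)/(405*p^2 - 612*p + 710), Gamma_ppq = 0, Gamma_pqq = 0, Gamma_qpp = (729*p - 756)/(810*p^2 - 1224*p + 1420), Gamma_qpq = 0, Gamma_qqq = 0


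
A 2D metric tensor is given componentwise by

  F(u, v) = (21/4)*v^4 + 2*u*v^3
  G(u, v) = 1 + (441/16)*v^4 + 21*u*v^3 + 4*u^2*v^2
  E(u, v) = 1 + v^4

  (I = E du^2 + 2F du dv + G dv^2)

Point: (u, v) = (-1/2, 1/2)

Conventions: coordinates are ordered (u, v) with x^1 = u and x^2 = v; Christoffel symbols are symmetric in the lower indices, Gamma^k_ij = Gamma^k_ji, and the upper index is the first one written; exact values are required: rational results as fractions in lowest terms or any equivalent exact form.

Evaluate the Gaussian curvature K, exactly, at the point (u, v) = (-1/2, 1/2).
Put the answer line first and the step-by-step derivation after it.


Answer: K = -65536/194481

E = 17/16, F = 13/64, G = 425/256, EG - F^2 = 441/256 at the point
E_u = 0, E_v = 1/2, F_u = 1/4, F_v = 15/8, G_u = 13/8, G_v = 221/32
E_vv = 3, F_uv = 3/2, G_uu = 2
The intrinsic route: Brioschi's K = (det M1 - det M2)/(EG - F^2)^2.
M1 = [[-E_vv/2 + F_uv - G_uu/2, E_u/2, F_u - E_v/2], [F_v - G_u/2, E, F], [G_v/2, F, G]] = [[-1, 0, 0], [17/16, 17/16, 13/64], [221/64, 13/64, 425/256]]; det M1 = -441/256
M2 = [[0, E_v/2, G_u/2], [E_v/2, E, F], [G_u/2, F, G]] = [[0, 1/4, 13/16], [1/4, 17/16, 13/64], [13/16, 13/64, 425/256]]; det M2 = -185/256
det M1 - det M2 = -1; K = -1 / (441/256)^2 = -65536/194481


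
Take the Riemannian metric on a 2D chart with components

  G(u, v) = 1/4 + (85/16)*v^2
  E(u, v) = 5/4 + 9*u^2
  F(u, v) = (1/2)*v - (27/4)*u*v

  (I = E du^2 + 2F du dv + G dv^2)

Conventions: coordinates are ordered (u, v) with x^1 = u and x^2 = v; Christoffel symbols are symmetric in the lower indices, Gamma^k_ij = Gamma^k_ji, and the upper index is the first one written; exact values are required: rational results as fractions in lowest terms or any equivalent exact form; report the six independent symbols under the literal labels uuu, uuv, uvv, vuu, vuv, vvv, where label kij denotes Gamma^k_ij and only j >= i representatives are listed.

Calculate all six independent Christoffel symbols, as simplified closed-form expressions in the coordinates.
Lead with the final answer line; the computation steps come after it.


Answer: Gamma_uuu = (144*u*v^2 + 144*u + 216*v^2)/(144*u^2*v^2 + 144*u^2 + 432*u*v^2 + 409*v^2 + 20), Gamma_uuv = 0, Gamma_uvv = (8 - 108*u)/(144*u^2*v^2 + 144*u^2 + 432*u*v^2 + 409*v^2 + 20), Gamma_vuu = (-288*u*v - 540*v)/(144*u^2*v^2 + 144*u^2 + 432*u*v^2 + 409*v^2 + 20), Gamma_vuv = 0, Gamma_vvv = (144*u^2*v + 432*u*v + 409*v)/(144*u^2*v^2 + 144*u^2 + 432*u*v^2 + 409*v^2 + 20)

E = 5/4 + 9*u^2; F = (1/2)*v - (27/4)*u*v; G = 1/4 + (85/16)*v^2
Gamma^k_ij = (1/2) g^{kl} (d_i g_jl + d_j g_il - d_l g_ij), with g^inv = (1/(EG-F^2)) [[G, -F], [-F, E]]
first partials: E_u = 18*u, E_v = 0, F_u = -(27/4)*v, F_v = 1/2 - (27/4)*u, G_u = 0, G_v = (85/8)*v
D = EG - F^2 = 5/16 + (409/64)*v^2 + (9/4)*u^2 + (27/4)*u*v^2 + (9/4)*u^2*v^2
expanded: Gamma^u_uu = (G E_u - 2F F_u + F E_v)/(2D), Gamma^u_uv = (G E_v - F G_u)/(2D), Gamma^u_vv = (2G F_v - G G_u - F G_v)/(2D), Gamma^v_uu = (2E F_u - E E_v - F E_u)/(2D), Gamma^v_uv = (E G_u - F E_v)/(2D), Gamma^v_vv = (E G_v - 2F F_v + F G_u)/(2D); substitute and cancel common factors


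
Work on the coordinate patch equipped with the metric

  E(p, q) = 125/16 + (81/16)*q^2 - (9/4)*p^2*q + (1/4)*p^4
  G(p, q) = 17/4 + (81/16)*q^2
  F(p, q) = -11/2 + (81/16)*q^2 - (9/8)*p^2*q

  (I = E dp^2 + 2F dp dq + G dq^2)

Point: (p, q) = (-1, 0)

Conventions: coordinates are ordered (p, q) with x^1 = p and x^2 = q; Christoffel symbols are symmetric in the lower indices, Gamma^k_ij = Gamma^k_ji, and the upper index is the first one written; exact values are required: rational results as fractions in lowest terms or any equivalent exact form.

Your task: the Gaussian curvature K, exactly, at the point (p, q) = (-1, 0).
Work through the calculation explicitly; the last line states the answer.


E = 129/16, F = -11/2, G = 17/4, EG - F^2 = 257/64 at the point
E_p = -1, E_q = -9/4, F_p = 0, F_q = -9/8, G_p = 0, G_q = 0
E_qq = 81/8, F_pq = 9/4, G_pp = 0
The intrinsic route: Brioschi's K = (det M1 - det M2)/(EG - F^2)^2.
M1 = [[-E_qq/2 + F_pq - G_pp/2, E_p/2, F_p - E_q/2], [F_q - G_p/2, E, F], [G_q/2, F, G]] = [[-45/16, -1/2, 9/8], [-9/8, 129/16, -11/2], [0, -11/2, 17/4]]; det M1 = -6885/1024
M2 = [[0, E_q/2, G_p/2], [E_q/2, E, F], [G_p/2, F, G]] = [[0, -9/8, 0], [-9/8, 129/16, -11/2], [0, -11/2, 17/4]]; det M2 = -1377/256
det M1 - det M2 = -1377/1024; K = -1377/1024 / (257/64)^2 = -5508/66049

Answer: K = -5508/66049


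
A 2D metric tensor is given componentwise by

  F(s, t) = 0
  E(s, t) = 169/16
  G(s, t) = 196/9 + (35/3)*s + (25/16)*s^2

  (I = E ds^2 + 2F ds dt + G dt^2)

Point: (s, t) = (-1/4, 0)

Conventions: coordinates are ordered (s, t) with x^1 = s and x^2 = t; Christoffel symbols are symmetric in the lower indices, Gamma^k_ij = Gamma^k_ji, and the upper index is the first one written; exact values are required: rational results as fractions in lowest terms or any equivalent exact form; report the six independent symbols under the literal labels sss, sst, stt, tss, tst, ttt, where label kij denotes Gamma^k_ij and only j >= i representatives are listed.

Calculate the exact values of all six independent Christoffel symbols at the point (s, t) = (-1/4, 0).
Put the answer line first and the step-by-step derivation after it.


Answer: Gamma_sss = 0, Gamma_sst = 0, Gamma_stt = -1045/2028, Gamma_tss = 0, Gamma_tst = 60/209, Gamma_ttt = 0

E = 169/16, F = 0, G = 43681/2304 at the point
E_s = 0, E_t = 0, F_s = 0, F_t = 0, G_s = 1045/96, G_t = 0
EG - F^2 = 7382089/36864;  g^inv = (36864/7382089) * [[43681/2304, 0], [0, 169/16]]
first-kind symbols [ij,l] = (1/2)(d_i g_jl + d_j g_il - d_l g_ij): [ss,s] = E_s/2 = 0, [ss,t] = F_s - E_t/2 = 0, [st,s] = E_t/2 = 0, [st,t] = G_s/2 = 1045/192, [tt,s] = F_t - G_s/2 = -1045/192, [tt,t] = G_t/2 = 0
Gamma^s_ij = (G*[ij,s] - F*[ij,t])/(EG - F^2), Gamma^t_ij = (E*[ij,t] - F*[ij,s])/(EG - F^2)


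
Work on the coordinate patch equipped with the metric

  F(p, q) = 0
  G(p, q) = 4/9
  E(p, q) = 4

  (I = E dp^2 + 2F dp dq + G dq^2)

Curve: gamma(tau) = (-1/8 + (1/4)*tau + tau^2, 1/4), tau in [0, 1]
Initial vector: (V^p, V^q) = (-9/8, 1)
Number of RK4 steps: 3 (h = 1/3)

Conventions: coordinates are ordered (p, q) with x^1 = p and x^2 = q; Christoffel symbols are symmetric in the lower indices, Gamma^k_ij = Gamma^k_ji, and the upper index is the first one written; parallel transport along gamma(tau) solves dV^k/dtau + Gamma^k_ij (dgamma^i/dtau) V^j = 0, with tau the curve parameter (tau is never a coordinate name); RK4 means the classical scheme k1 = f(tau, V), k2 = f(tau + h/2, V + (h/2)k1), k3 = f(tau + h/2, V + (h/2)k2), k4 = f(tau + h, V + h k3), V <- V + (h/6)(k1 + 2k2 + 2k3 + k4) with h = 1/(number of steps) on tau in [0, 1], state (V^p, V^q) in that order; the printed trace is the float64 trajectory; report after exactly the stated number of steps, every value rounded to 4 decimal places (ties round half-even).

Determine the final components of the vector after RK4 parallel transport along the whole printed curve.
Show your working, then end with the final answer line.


gamma'(tau) = (1/4 + 2*tau, 0); f(tau, V)^k = -Gamma^k_ij(gamma(tau)) gamma'^i(tau) V^j; h = 1/3; intermediate values shown to 6 dp
curve data and Christoffel symbols at the stage parameters:
  tau = 0.000000: gamma = (-0.125000, 0.250000), gamma' = (0.250000, 0.000000); Gamma_ppp = 0.000000, Gamma_ppq = 0.000000, Gamma_pqq = 0.000000, Gamma_qpp = 0.000000, Gamma_qpq = 0.000000, Gamma_qqq = 0.000000
  tau = 0.166667: gamma = (-0.055556, 0.250000), gamma' = (0.583333, 0.000000); Gamma_ppp = 0.000000, Gamma_ppq = 0.000000, Gamma_pqq = 0.000000, Gamma_qpp = 0.000000, Gamma_qpq = 0.000000, Gamma_qqq = 0.000000
  tau = 0.333333: gamma = (0.069444, 0.250000), gamma' = (0.916667, 0.000000); Gamma_ppp = 0.000000, Gamma_ppq = 0.000000, Gamma_pqq = 0.000000, Gamma_qpp = 0.000000, Gamma_qpq = 0.000000, Gamma_qqq = 0.000000
  tau = 0.500000: gamma = (0.250000, 0.250000), gamma' = (1.250000, 0.000000); Gamma_ppp = 0.000000, Gamma_ppq = 0.000000, Gamma_pqq = 0.000000, Gamma_qpp = 0.000000, Gamma_qpq = 0.000000, Gamma_qqq = 0.000000
  tau = 0.666667: gamma = (0.486111, 0.250000), gamma' = (1.583333, 0.000000); Gamma_ppp = 0.000000, Gamma_ppq = 0.000000, Gamma_pqq = 0.000000, Gamma_qpp = 0.000000, Gamma_qpq = 0.000000, Gamma_qqq = 0.000000
  tau = 0.833333: gamma = (0.777778, 0.250000), gamma' = (1.916667, 0.000000); Gamma_ppp = 0.000000, Gamma_ppq = 0.000000, Gamma_pqq = 0.000000, Gamma_qpp = 0.000000, Gamma_qpq = 0.000000, Gamma_qqq = 0.000000
  tau = 1.000000: gamma = (1.125000, 0.250000), gamma' = (2.250000, 0.000000); Gamma_ppp = 0.000000, Gamma_ppq = 0.000000, Gamma_pqq = 0.000000, Gamma_qpp = 0.000000, Gamma_qpq = 0.000000, Gamma_qqq = 0.000000
step 0: V^p = -1.1250, V^q = 1.0000
step 1: k1 = (0.000000, 0.000000), k2 = (0.000000, 0.000000), k3 = (0.000000, 0.000000), k4 = (0.000000, 0.000000); V <- V + (h/6)(k1 + 2k2 + 2k3 + k4): V^p = -1.1250, V^q = 1.0000
step 2: k1 = (0.000000, 0.000000), k2 = (0.000000, 0.000000), k3 = (0.000000, 0.000000), k4 = (0.000000, 0.000000); V <- V + (h/6)(k1 + 2k2 + 2k3 + k4): V^p = -1.1250, V^q = 1.0000
step 3: k1 = (0.000000, 0.000000), k2 = (0.000000, 0.000000), k3 = (0.000000, 0.000000), k4 = (0.000000, 0.000000); V <- V + (h/6)(k1 + 2k2 + 2k3 + k4): V^p = -1.1250, V^q = 1.0000

Answer: V^p = -1.1250, V^q = 1.0000


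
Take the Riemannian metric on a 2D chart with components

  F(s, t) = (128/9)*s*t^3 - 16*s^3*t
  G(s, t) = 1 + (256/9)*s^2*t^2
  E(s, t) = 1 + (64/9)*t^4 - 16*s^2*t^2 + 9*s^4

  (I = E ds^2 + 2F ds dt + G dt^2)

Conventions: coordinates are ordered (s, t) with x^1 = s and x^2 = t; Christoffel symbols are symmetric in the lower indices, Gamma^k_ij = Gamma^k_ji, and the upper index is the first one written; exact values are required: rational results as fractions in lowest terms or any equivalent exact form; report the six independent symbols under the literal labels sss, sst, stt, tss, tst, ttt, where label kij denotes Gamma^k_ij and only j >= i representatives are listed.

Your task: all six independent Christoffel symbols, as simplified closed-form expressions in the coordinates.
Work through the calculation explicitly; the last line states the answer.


E = 1 + (64/9)*t^4 - 16*s^2*t^2 + 9*s^4; F = (128/9)*s*t^3 - 16*s^3*t; G = 1 + (256/9)*s^2*t^2
Gamma^k_ij = (1/2) g^{kl} (d_i g_jl + d_j g_il - d_l g_ij), with g^inv = (1/(EG-F^2)) [[G, -F], [-F, E]]
first partials: E_s = -32*s*t^2 + 36*s^3, E_t = (256/9)*t^3 - 32*s^2*t, F_s = (128/9)*t^3 - 48*s^2*t, F_t = (128/3)*s*t^2 - 16*s^3, G_s = (512/9)*s*t^2, G_t = (512/9)*s^2*t
D = EG - F^2 = 1 + (64/9)*t^4 + (112/9)*s^2*t^2 + 9*s^4
expanded: Gamma^s_ss = (G E_s - 2F F_s + F E_t)/(2D), Gamma^s_st = (G E_t - F G_s)/(2D), Gamma^s_tt = (2G F_t - G G_s - F G_t)/(2D), Gamma^t_ss = (2E F_s - E E_t - F E_s)/(2D), Gamma^t_st = (E G_s - F E_t)/(2D), Gamma^t_tt = (E G_t - 2F F_t + F G_s)/(2D); substitute and cancel common factors

Answer: Gamma_sss = (162*s^3 - 144*s*t^2)/(81*s^4 + 112*s^2*t^2 + 64*t^4 + 9), Gamma_sst = (-144*s^2*t + 128*t^3)/(81*s^4 + 112*s^2*t^2 + 64*t^4 + 9), Gamma_stt = (-144*s^3 + 128*s*t^2)/(81*s^4 + 112*s^2*t^2 + 64*t^4 + 9), Gamma_tss = -288*s^2*t/(81*s^4 + 112*s^2*t^2 + 64*t^4 + 9), Gamma_tst = 256*s*t^2/(81*s^4 + 112*s^2*t^2 + 64*t^4 + 9), Gamma_ttt = 256*s^2*t/(81*s^4 + 112*s^2*t^2 + 64*t^4 + 9)


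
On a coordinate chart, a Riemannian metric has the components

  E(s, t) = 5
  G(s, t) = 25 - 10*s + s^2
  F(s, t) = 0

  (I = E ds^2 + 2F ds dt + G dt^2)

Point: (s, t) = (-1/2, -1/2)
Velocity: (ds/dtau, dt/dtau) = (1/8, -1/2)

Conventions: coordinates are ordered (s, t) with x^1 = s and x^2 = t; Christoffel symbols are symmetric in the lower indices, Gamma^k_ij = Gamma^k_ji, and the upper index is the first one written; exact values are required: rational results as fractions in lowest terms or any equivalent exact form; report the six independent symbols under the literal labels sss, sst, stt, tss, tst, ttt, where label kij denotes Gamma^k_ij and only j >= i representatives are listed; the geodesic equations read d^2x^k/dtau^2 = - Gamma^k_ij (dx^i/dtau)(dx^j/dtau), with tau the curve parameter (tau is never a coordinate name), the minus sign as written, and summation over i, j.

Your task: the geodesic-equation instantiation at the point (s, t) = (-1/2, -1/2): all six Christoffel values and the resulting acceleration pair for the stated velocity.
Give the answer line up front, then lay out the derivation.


Answer: Gamma_sss = 0, Gamma_sst = 0, Gamma_stt = 11/10, Gamma_tss = 0, Gamma_tst = -2/11, Gamma_ttt = 0; accelerations (d^2s/dtau^2, d^2t/dtau^2) = (-11/40, -1/44)

E = 5, F = 0, G = 121/4 at the point
E_s = 0, E_t = 0, F_s = 0, F_t = 0, G_s = -11, G_t = 0
EG - F^2 = 605/4;  g^inv = (4/605) * [[121/4, 0], [0, 5]]
first-kind symbols [ij,l] = (1/2)(d_i g_jl + d_j g_il - d_l g_ij): [ss,s] = E_s/2 = 0, [ss,t] = F_s - E_t/2 = 0, [st,s] = E_t/2 = 0, [st,t] = G_s/2 = -11/2, [tt,s] = F_t - G_s/2 = 11/2, [tt,t] = G_t/2 = 0
Gamma^s_ij = (G*[ij,s] - F*[ij,t])/(EG - F^2), Gamma^t_ij = (E*[ij,t] - F*[ij,s])/(EG - F^2)
Gamma_sss = 0, Gamma_sst = 0, Gamma_stt = 11/10, Gamma_tss = 0, Gamma_tst = -2/11, Gamma_ttt = 0
d^2s/dtau^2 = -(Gamma_sss*(1/8)^2 + 2*Gamma_sst*(1/8)*(-1/2) + Gamma_stt*(-1/2)^2) = -11/40
d^2t/dtau^2 = -(Gamma_tss*(1/8)^2 + 2*Gamma_tst*(1/8)*(-1/2) + Gamma_ttt*(-1/2)^2) = -1/44


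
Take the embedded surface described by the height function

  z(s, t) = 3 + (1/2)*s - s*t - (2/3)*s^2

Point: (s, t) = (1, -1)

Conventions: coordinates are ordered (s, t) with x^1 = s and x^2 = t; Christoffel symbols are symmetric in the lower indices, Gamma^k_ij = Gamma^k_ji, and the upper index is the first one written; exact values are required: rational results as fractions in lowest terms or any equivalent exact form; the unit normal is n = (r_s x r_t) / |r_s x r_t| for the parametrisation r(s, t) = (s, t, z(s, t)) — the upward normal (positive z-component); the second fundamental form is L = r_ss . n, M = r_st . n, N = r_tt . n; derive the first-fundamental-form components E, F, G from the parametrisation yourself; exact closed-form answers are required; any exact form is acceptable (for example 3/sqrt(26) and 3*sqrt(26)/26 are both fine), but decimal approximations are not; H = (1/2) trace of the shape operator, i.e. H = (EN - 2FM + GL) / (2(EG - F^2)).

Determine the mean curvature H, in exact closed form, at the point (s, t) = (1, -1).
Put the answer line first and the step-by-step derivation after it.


Answer: H = -324*sqrt(73)/5329

z_s = 1/6, z_t = -1, z_ss = -4/3, z_st = -1, z_tt = 0
E = 37/36, F = -1/6, G = 2; answer radicand W^2 = 73/36
unnormalised second-form numerators: l = -4/3, m = -1, n = 0; L = l/sqrt(73/36), and similarly M = m/sqrt(W^2), N = n/sqrt(W^2)
H = (E*n - 2*F*m + G*l) / (2*(EG - F^2)*sqrt(W^2)); E*n - 2*F*m + G*l = -3, EG - F^2 = 73/36, so H = (-54/73)/sqrt(73/36)


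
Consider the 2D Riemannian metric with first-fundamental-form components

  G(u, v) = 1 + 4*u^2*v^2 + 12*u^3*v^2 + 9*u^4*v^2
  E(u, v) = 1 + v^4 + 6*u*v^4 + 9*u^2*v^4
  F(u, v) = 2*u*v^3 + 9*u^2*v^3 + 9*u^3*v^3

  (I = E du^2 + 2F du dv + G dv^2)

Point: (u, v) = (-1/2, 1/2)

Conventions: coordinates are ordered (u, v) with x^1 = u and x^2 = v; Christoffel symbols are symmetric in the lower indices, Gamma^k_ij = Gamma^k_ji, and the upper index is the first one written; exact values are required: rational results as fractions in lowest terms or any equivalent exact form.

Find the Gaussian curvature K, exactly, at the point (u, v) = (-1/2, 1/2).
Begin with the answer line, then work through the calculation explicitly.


Answer: K = -448/1089

E = 65/64, F = 1/64, G = 65/64, EG - F^2 = 33/32 at the point
E_u = -3/16, E_v = 1/8, F_u = -1/32, F_v = 3/32, G_u = 1/8, G_v = 1/16
E_vv = 3/4, F_uv = -3/16, G_uu = -1/4
Brioschi: K = (det M1 - det M2) / (EG - F^2)^2 with the standard first/second-derivative matrices M1, M2.
M1 = [[-E_vv/2 + F_uv - G_uu/2, E_u/2, F_u - E_v/2], [F_v - G_u/2, E, F], [G_v/2, F, G]] = [[-7/16, -3/32, -3/32], [1/32, 65/64, 1/64], [1/32, 1/64, 65/64]]; det M1 = -57/128
M2 = [[0, E_v/2, G_u/2], [E_v/2, E, F], [G_u/2, F, G]] = [[0, 1/16, 1/16], [1/16, 65/64, 1/64], [1/16, 1/64, 65/64]]; det M2 = -1/128
det M1 - det M2 = -7/16; K = -7/16 / (33/32)^2 = -448/1089


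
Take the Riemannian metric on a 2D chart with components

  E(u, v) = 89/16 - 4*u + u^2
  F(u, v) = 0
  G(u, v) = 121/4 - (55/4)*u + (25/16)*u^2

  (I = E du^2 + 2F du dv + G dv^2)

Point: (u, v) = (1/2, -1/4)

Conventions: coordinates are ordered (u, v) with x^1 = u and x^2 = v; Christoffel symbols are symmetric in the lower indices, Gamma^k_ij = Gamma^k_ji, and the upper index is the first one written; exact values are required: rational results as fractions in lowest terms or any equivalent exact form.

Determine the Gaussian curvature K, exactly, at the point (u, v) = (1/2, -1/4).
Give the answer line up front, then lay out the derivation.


Answer: K = 1280/48373

E = 61/16, F = 0, G = 1521/64, EG - F^2 = 92781/1024 at the point
E_u = -3, E_v = 0, F_u = 0, F_v = 0, G_u = -195/16, G_v = 0
E_vv = 0, F_uv = 0, G_uu = 25/8
K follows from Brioschi's formula, (det M1 - det M2)/(EG - F^2)^2.
M1 = [[-E_vv/2 + F_uv - G_uu/2, E_u/2, F_u - E_v/2], [F_v - G_u/2, E, F], [G_v/2, F, G]] = [[-25/16, -3/2, 0], [195/32, 61/16, 0], [0, 0, 1521/64]]; det M1 = 1239615/16384
M2 = [[0, E_v/2, G_u/2], [E_v/2, E, F], [G_u/2, F, G]] = [[0, 0, -195/32], [0, 61/16, 0], [-195/32, 0, 1521/64]]; det M2 = -2319525/16384
det M1 - det M2 = 889785/4096; K = 889785/4096 / (92781/1024)^2 = 1280/48373


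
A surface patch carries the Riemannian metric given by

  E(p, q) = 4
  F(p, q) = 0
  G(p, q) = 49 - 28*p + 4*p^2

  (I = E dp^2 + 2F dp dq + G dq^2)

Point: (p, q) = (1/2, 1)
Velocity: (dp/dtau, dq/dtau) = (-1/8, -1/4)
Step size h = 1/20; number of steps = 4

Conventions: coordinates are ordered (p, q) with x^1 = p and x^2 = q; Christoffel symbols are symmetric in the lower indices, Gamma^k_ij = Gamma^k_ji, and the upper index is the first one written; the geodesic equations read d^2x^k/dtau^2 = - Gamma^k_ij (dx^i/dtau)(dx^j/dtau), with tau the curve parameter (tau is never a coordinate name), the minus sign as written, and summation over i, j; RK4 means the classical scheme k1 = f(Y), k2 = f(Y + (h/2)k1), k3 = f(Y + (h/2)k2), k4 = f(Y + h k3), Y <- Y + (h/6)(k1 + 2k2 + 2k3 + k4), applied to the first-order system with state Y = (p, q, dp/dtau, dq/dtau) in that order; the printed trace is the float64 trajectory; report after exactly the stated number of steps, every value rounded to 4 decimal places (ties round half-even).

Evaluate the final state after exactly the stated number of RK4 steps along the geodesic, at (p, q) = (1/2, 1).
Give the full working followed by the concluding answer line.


f(Y) = (dp/dtau, dq/dtau, -Gamma^p_ij Y'^i Y'^j, -Gamma^q_ij Y'^i Y'^j) with the Gammas evaluated at the stage position; h = 0.050000; intermediate values shown to 6 dp
step 0: p = 0.5000, q = 1.0000, dp/dtau = -0.1250, dq/dtau = -0.2500
step 1:
  k1: at (p, q) = (0.500000, 1.000000), (dp/dtau, dq/dtau) = (-0.125000, -0.250000); Gamma_ppp = 0.000000, Gamma_ppq = 0.000000, Gamma_pqq = 3.000000, Gamma_qpp = 0.000000, Gamma_qpq = -0.333333, Gamma_qqq = 0.000000; k1 = (-0.125000, -0.250000, -0.187500, 0.020833)
  k2: at (p, q) = (0.496875, 0.993750), (dp/dtau, dq/dtau) = (-0.129688, -0.249479); Gamma_ppp = 0.000000, Gamma_ppq = 0.000000, Gamma_pqq = 3.003125, Gamma_qpp = 0.000000, Gamma_qpq = -0.332986, Gamma_qqq = 0.000000; k2 = (-0.129688, -0.249479, -0.186914, 0.021547)
  k3: at (p, q) = (0.496758, 0.993763), (dp/dtau, dq/dtau) = (-0.129673, -0.249461); Gamma_ppp = 0.000000, Gamma_ppq = 0.000000, Gamma_pqq = 3.003242, Gamma_qpp = 0.000000, Gamma_qpq = -0.332973, Gamma_qqq = 0.000000; k3 = (-0.129673, -0.249461, -0.186895, 0.021542)
  k4: at (p, q) = (0.493516, 0.987527), (dp/dtau, dq/dtau) = (-0.134345, -0.248923); Gamma_ppp = 0.000000, Gamma_ppq = 0.000000, Gamma_pqq = 3.006484, Gamma_qpp = 0.000000, Gamma_qpq = -0.332614, Gamma_qqq = 0.000000; k4 = (-0.134345, -0.248923, -0.186290, 0.022246)
  Y <- Y + (h/6)(k1 + 2k2 + 2k3 + k4): p = 0.4935, q = 0.9875, dp/dtau = -0.1343, dq/dtau = -0.2489
step 2:
  k1: at (p, q) = (0.493516, 0.987527), (dp/dtau, dq/dtau) = (-0.134345, -0.248923); Gamma_ppp = 0.000000, Gamma_ppq = 0.000000, Gamma_pqq = 3.006484, Gamma_qpp = 0.000000, Gamma_qpq = -0.332614, Gamma_qqq = 0.000000; k1 = (-0.134345, -0.248923, -0.186290, 0.022246)
  k2: at (p, q) = (0.490157, 0.981304), (dp/dtau, dq/dtau) = (-0.139002, -0.248367); Gamma_ppp = 0.000000, Gamma_ppq = 0.000000, Gamma_pqq = 3.009843, Gamma_qpp = 0.000000, Gamma_qpq = -0.332243, Gamma_qqq = 0.000000; k2 = (-0.139002, -0.248367, -0.185665, 0.022940)
  k3: at (p, q) = (0.490041, 0.981317), (dp/dtau, dq/dtau) = (-0.138987, -0.248349); Gamma_ppp = 0.000000, Gamma_ppq = 0.000000, Gamma_pqq = 3.009959, Gamma_qpp = 0.000000, Gamma_qpq = -0.332230, Gamma_qqq = 0.000000; k3 = (-0.138987, -0.248349, -0.185646, 0.022935)
  k4: at (p, q) = (0.486567, 0.975109), (dp/dtau, dq/dtau) = (-0.143627, -0.247776); Gamma_ppp = 0.000000, Gamma_ppq = 0.000000, Gamma_pqq = 3.013433, Gamma_qpp = 0.000000, Gamma_qpq = -0.331847, Gamma_qqq = 0.000000; k4 = (-0.143627, -0.247776, -0.185004, 0.023619)
  Y <- Y + (h/6)(k1 + 2k2 + 2k3 + k4): p = 0.4866, q = 0.9751, dp/dtau = -0.1436, dq/dtau = -0.2478
step 3:
  k1: at (p, q) = (0.486567, 0.975109), (dp/dtau, dq/dtau) = (-0.143628, -0.247776); Gamma_ppp = 0.000000, Gamma_ppq = 0.000000, Gamma_pqq = 3.013433, Gamma_qpp = 0.000000, Gamma_qpq = -0.331847, Gamma_qqq = 0.000000; k1 = (-0.143628, -0.247776, -0.185004, 0.023619)
  k2: at (p, q) = (0.482976, 0.968914), (dp/dtau, dq/dtau) = (-0.148253, -0.247186); Gamma_ppp = 0.000000, Gamma_ppq = 0.000000, Gamma_pqq = 3.017024, Gamma_qpp = 0.000000, Gamma_qpq = -0.331452, Gamma_qqq = 0.000000; k2 = (-0.148253, -0.247186, -0.184342, 0.024293)
  k3: at (p, q) = (0.482860, 0.968929), (dp/dtau, dq/dtau) = (-0.148236, -0.247169); Gamma_ppp = 0.000000, Gamma_ppq = 0.000000, Gamma_pqq = 3.017140, Gamma_qpp = 0.000000, Gamma_qpq = -0.331440, Gamma_qqq = 0.000000; k3 = (-0.148236, -0.247169, -0.184324, 0.024287)
  k4: at (p, q) = (0.479155, 0.962750), (dp/dtau, dq/dtau) = (-0.152844, -0.246562); Gamma_ppp = 0.000000, Gamma_ppq = 0.000000, Gamma_pqq = 3.020845, Gamma_qpp = 0.000000, Gamma_qpq = -0.331033, Gamma_qqq = 0.000000; k4 = (-0.152844, -0.246562, -0.183645, 0.024950)
  Y <- Y + (h/6)(k1 + 2k2 + 2k3 + k4): p = 0.4792, q = 0.9628, dp/dtau = -0.1528, dq/dtau = -0.2466
step 4:
  k1: at (p, q) = (0.479154, 0.962750), (dp/dtau, dq/dtau) = (-0.152844, -0.246562); Gamma_ppp = 0.000000, Gamma_ppq = 0.000000, Gamma_pqq = 3.020846, Gamma_qpp = 0.000000, Gamma_qpq = -0.331033, Gamma_qqq = 0.000000; k1 = (-0.152844, -0.246562, -0.183645, 0.024950)
  k2: at (p, q) = (0.475333, 0.956586), (dp/dtau, dq/dtau) = (-0.157435, -0.245938); Gamma_ppp = 0.000000, Gamma_ppq = 0.000000, Gamma_pqq = 3.024667, Gamma_qpp = 0.000000, Gamma_qpq = -0.330615, Gamma_qqq = 0.000000; k2 = (-0.157435, -0.245938, -0.182948, 0.025602)
  k3: at (p, q) = (0.475219, 0.956602), (dp/dtau, dq/dtau) = (-0.157418, -0.245922); Gamma_ppp = 0.000000, Gamma_ppq = 0.000000, Gamma_pqq = 3.024781, Gamma_qpp = 0.000000, Gamma_qpq = -0.330602, Gamma_qqq = 0.000000; k3 = (-0.157418, -0.245922, -0.182931, 0.025597)
  k4: at (p, q) = (0.471284, 0.950454), (dp/dtau, dq/dtau) = (-0.161991, -0.245282); Gamma_ppp = 0.000000, Gamma_ppq = 0.000000, Gamma_pqq = 3.028716, Gamma_qpp = 0.000000, Gamma_qpq = -0.330173, Gamma_qqq = 0.000000; k4 = (-0.161991, -0.245282, -0.182217, 0.026238)
  Y <- Y + (h/6)(k1 + 2k2 + 2k3 + k4): p = 0.4713, q = 0.9505, dp/dtau = -0.1620, dq/dtau = -0.2453

Answer: p = 0.4713, q = 0.9505, dp/dtau = -0.1620, dq/dtau = -0.2453


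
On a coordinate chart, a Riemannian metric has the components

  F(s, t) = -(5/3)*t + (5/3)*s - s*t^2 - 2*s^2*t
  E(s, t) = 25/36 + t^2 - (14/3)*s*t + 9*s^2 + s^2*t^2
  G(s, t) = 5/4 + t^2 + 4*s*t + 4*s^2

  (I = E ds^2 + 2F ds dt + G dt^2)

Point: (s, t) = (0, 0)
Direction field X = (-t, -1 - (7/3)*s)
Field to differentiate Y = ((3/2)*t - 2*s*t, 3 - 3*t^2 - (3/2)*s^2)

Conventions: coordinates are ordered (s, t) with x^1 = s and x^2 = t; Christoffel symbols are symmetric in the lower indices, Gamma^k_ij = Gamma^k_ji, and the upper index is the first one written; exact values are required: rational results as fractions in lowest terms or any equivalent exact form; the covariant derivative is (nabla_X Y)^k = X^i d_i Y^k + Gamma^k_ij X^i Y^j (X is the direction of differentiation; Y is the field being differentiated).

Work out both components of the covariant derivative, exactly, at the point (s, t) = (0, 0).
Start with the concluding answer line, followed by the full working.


Answer: (nabla_X Y)^s = 57/10, (nabla_X Y)^t = 0

E = 25/36, F = 0, G = 5/4 at the point
E_s = 0, E_t = 0, F_s = 5/3, F_t = -5/3, G_s = 0, G_t = 0
EG - F^2 = 125/144;  g^inv = (144/125) * [[5/4, 0], [0, 25/36]]
first-kind symbols [ij,l] = (1/2)(d_i g_jl + d_j g_il - d_l g_ij): [ss,s] = E_s/2 = 0, [ss,t] = F_s - E_t/2 = 5/3, [st,s] = E_t/2 = 0, [st,t] = G_s/2 = 0, [tt,s] = F_t - G_s/2 = -5/3, [tt,t] = G_t/2 = 0
Gamma^s_ij = (G*[ij,s] - F*[ij,t])/(EG - F^2), Gamma^t_ij = (E*[ij,t] - F*[ij,s])/(EG - F^2)
Gamma_sss = 0, Gamma_sst = 0, Gamma_stt = -12/5, Gamma_tss = 4/3, Gamma_tst = 0, Gamma_ttt = 0
X = (0, -1), Y = (0, 3) at the point


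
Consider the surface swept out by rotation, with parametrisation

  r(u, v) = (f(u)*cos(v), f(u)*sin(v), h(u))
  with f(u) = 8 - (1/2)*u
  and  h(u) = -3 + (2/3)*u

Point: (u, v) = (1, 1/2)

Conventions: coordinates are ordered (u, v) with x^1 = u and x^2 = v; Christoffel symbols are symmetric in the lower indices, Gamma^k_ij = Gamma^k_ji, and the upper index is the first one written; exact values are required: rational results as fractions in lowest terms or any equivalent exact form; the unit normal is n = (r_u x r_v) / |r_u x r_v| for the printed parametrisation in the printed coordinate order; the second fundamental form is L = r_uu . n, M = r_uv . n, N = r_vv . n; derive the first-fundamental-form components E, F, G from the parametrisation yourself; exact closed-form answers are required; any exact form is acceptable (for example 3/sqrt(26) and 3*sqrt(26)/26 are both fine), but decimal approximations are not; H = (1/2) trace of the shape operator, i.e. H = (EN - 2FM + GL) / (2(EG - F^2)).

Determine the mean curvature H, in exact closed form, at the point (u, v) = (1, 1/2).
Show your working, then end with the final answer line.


f = 15/2, f' = -1/2, f'' = 0, h' = 2/3, h'' = 0
E = 25/36, F = 0, G = 225/4; answer radicand W^2 = 25/36
unnormalised second-form numerators: l = 0, m = 0, n = 5; L = l/sqrt(25/36), and similarly M = m/sqrt(W^2), N = n/sqrt(W^2)
H = (E*n - 2*F*m + G*l) / (2*(EG - F^2)*sqrt(W^2)); E*n - 2*F*m + G*l = 125/36, EG - F^2 = 625/16, so H = (2/45)/sqrt(25/36)

Answer: H = 4/75


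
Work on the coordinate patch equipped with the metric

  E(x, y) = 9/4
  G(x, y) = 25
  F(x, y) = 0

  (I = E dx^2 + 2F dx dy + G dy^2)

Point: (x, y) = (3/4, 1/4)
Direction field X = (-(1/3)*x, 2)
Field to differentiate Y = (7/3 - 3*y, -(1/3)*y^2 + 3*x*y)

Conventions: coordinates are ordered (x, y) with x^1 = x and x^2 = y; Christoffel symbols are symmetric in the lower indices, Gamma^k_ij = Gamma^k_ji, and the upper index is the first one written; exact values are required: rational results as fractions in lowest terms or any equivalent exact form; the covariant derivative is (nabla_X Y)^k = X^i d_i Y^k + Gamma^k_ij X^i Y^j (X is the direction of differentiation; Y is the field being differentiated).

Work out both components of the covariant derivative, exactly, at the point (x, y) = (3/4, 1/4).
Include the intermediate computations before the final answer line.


E = 9/4, F = 0, G = 25 at the point
E_x = 0, E_y = 0, F_x = 0, F_y = 0, G_x = 0, G_y = 0
EG - F^2 = 225/4;  g^inv = (4/225) * [[25, 0], [0, 9/4]]
first-kind symbols [ij,l] = (1/2)(d_i g_jl + d_j g_il - d_l g_ij): [xx,x] = E_x/2 = 0, [xx,y] = F_x - E_y/2 = 0, [xy,x] = E_y/2 = 0, [xy,y] = G_x/2 = 0, [yy,x] = F_y - G_x/2 = 0, [yy,y] = G_y/2 = 0
Gamma^x_ij = (G*[ij,x] - F*[ij,y])/(EG - F^2), Gamma^y_ij = (E*[ij,y] - F*[ij,x])/(EG - F^2)
Gamma_xxx = 0, Gamma_xxy = 0, Gamma_xyy = 0, Gamma_yxx = 0, Gamma_yxy = 0, Gamma_yyy = 0
X = (-1/4, 2), Y = (19/12, 13/24) at the point

Answer: (nabla_X Y)^x = -6, (nabla_X Y)^y = 191/48


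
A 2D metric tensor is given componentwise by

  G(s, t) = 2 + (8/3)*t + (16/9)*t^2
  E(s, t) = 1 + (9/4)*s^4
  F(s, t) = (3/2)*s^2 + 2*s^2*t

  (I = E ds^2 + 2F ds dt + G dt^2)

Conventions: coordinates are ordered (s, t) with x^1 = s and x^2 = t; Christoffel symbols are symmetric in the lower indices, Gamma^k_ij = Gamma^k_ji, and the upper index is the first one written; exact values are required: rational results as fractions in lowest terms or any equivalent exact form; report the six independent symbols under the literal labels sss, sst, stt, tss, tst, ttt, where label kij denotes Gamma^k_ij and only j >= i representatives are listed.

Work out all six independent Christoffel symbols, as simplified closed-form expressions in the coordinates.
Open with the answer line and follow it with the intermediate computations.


Answer: Gamma_sss = 162*s^3/(81*s^4 + 64*t^2 + 96*t + 72), Gamma_sst = 0, Gamma_stt = 72*s^2/(81*s^4 + 64*t^2 + 96*t + 72), Gamma_tss = (144*s*t + 108*s)/(81*s^4 + 64*t^2 + 96*t + 72), Gamma_tst = 0, Gamma_ttt = (64*t + 48)/(81*s^4 + 64*t^2 + 96*t + 72)

E = 1 + (9/4)*s^4; F = (3/2)*s^2 + 2*s^2*t; G = 2 + (8/3)*t + (16/9)*t^2
Gamma^k_ij = (1/2) g^{kl} (d_i g_jl + d_j g_il - d_l g_ij), with g^inv = (1/(EG-F^2)) [[G, -F], [-F, E]]
first partials: E_s = 9*s^3, E_t = 0, F_s = 3*s + 4*s*t, F_t = 2*s^2, G_s = 0, G_t = 8/3 + (32/9)*t
D = EG - F^2 = 2 + (8/3)*t + (16/9)*t^2 + (9/4)*s^4
expanded: Gamma^s_ss = (G E_s - 2F F_s + F E_t)/(2D), Gamma^s_st = (G E_t - F G_s)/(2D), Gamma^s_tt = (2G F_t - G G_s - F G_t)/(2D), Gamma^t_ss = (2E F_s - E E_t - F E_s)/(2D), Gamma^t_st = (E G_s - F E_t)/(2D), Gamma^t_tt = (E G_t - 2F F_t + F G_s)/(2D); substitute and cancel common factors


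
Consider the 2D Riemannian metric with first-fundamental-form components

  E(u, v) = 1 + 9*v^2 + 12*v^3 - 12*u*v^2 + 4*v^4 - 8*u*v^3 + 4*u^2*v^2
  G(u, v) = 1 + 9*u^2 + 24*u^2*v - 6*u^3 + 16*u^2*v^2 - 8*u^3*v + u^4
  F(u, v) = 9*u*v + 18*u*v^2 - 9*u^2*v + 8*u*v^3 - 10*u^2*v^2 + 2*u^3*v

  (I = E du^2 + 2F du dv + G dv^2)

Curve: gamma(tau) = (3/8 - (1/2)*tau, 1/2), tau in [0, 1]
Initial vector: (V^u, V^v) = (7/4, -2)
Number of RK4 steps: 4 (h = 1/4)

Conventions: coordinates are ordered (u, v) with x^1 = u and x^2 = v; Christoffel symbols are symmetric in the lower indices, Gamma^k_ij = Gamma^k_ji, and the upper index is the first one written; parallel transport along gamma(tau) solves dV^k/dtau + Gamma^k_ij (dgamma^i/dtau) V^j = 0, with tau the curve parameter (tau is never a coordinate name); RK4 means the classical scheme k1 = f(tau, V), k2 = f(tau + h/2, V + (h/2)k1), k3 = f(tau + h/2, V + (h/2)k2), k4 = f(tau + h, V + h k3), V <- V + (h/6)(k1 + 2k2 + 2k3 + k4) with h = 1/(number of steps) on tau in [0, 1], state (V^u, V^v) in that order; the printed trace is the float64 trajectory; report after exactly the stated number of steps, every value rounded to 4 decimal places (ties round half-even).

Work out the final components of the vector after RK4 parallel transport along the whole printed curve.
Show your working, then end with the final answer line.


gamma'(tau) = (-1/2, 0); f(tau, V)^k = -Gamma^k_ij(gamma(tau)) gamma'^i(tau) V^j; h = 1/4; intermediate values shown to 6 dp
curve data and Christoffel symbols at the stage parameters:
  tau = 0.000000: gamma = (0.375000, 0.500000), gamma' = (-0.500000, 0.000000); Gamma_uuu = -0.244409, Gamma_uuv = 1.038740, Gamma_uvv = 0.366614, Gamma_vuu = -0.260860, Gamma_vuv = 1.108655, Gamma_vvv = 0.391290
  tau = 0.125000: gamma = (0.312500, 0.500000), gamma' = (-0.500000, 0.000000); Gamma_uuu = -0.281559, Gamma_uuv = 1.231819, Gamma_uvv = 0.351948, Gamma_vuu = -0.244409, Gamma_vuv = 1.069287, Gamma_vvv = 0.305511
  tau = 0.250000: gamma = (0.250000, 0.500000), gamma' = (-0.500000, 0.000000); Gamma_uuu = -0.319772, Gamma_uuv = 1.438972, Gamma_uvv = 0.319772, Gamma_vuu = -0.216988, Gamma_vuv = 0.976445, Gamma_vvv = 0.216988
  tau = 0.375000: gamma = (0.187500, 0.500000), gamma' = (-0.500000, 0.000000); Gamma_uuu = -0.355435, Gamma_uuv = 1.643888, Gamma_uvv = 0.266576, Gamma_vuu = -0.176952, Gamma_vuv = 0.818401, Gamma_vvv = 0.132714
  tau = 0.500000: gamma = (0.125000, 0.500000), gamma' = (-0.500000, 0.000000); Gamma_uuu = -0.383674, Gamma_uuv = 1.822451, Gamma_uvv = 0.191837, Gamma_vuu = -0.124694, Gamma_vuv = 0.592297, Gamma_vvv = 0.062347
  tau = 0.625000: gamma = (0.062500, 0.500000), gamma' = (-0.500000, 0.000000); Gamma_uuu = -0.399556, Gamma_uuv = 1.947834, Gamma_uvv = 0.099889, Gamma_vuu = -0.063639, Gamma_vuv = 0.310240, Gamma_vvv = 0.015910
  tau = 0.750000: gamma = (0.000000, 0.500000), gamma' = (-0.500000, 0.000000); Gamma_uuu = -0.400000, Gamma_uuv = 2.000000, Gamma_uvv = 0.000000, Gamma_vuu = 0.000000, Gamma_vuv = 0.000000, Gamma_vvv = 0.000000
  tau = 0.875000: gamma = (-0.062500, 0.500000), gamma' = (-0.500000, 0.000000); Gamma_uuu = -0.385225, Gamma_uuv = 1.974276, Gamma_uvv = -0.096306, Gamma_vuu = 0.059097, Gamma_vuv = -0.302872, Gamma_vvv = 0.014774
  tau = 1.000000: gamma = (-0.125000, 0.500000), gamma' = (-0.500000, 0.000000); Gamma_uuu = -0.358588, Gamma_uuv = 1.882586, Gamma_uvv = -0.179294, Gamma_vuu = 0.108104, Gamma_vuv = -0.567544, Gamma_vvv = 0.054052
step 0: V^u = 1.7500, V^v = -2.0000
step 1: k1 = (-1.252598, -1.336907), k2 = (-1.559067, -1.353357), k3 = (-1.554940, -1.349775), k4 = (-1.899405, -1.288882); V <- V + (h/6)(k1 + 2k2 + 2k3 + k4): V^u = 1.3592, V^v = -2.3347
step 2: k1 = (-1.897073, -1.287300), k2 = (-2.250633, -1.120466), k3 = (-2.225638, -1.108022), k4 = (-2.533823, -0.823492); V <- V + (h/6)(k1 + 2k2 + 2k3 + k4): V^u = 0.8015, V^v = -2.6083
step 3: k1 = (-2.530535, -0.822424), k2 = (-2.737348, -0.435989), k3 = (-2.685139, -0.427673), k4 = (-2.741292, 0.000000); V <- V + (h/6)(k1 + 2k2 + 2k3 + k4): V^u = 0.1300, V^v = -2.7146
step 4: k1 = (-2.740563, 0.000000), k2 = (-2.638705, 0.404801), k3 = (-2.591208, 0.397515), k4 = (-2.368816, 0.714128); V <- V + (h/6)(k1 + 2k2 + 2k3 + k4): V^u = -0.5187, V^v = -2.6180

Answer: V^u = -0.5187, V^v = -2.6180


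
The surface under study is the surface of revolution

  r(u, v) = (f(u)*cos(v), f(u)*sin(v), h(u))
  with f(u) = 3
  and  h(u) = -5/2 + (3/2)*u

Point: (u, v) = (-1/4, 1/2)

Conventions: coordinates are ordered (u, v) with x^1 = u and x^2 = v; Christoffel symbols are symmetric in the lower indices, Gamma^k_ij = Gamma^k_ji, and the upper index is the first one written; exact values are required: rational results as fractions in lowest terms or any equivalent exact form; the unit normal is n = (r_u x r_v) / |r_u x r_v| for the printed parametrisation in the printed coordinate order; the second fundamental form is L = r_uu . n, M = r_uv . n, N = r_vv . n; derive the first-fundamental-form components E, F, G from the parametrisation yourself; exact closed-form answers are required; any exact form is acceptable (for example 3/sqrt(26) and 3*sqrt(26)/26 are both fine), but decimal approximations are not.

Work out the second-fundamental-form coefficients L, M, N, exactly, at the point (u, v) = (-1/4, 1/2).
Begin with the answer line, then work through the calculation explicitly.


Answer: L = 0, M = 0, N = 3

f = 3, f' = 0, f'' = 0, h' = 3/2, h'' = 0
E = 9/4, F = 0, G = 9; answer radicand W^2 = 9/4
unnormalised second-form numerators: l = 0, m = 0, n = 9/2; L = l/sqrt(9/4), and similarly M = m/sqrt(W^2), N = n/sqrt(W^2)


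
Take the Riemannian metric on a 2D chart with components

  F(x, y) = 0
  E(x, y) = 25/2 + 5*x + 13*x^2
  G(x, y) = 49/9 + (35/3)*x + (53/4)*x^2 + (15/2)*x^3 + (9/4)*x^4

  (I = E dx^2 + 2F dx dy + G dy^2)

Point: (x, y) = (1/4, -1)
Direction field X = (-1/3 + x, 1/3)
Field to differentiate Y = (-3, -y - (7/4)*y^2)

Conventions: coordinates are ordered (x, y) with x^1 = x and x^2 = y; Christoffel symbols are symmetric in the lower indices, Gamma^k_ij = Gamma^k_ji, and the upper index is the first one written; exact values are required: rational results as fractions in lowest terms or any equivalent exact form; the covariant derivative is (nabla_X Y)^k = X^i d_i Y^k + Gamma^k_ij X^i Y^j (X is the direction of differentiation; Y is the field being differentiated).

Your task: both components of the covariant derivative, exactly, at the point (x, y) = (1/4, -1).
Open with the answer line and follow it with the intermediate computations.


Answer: (nabla_X Y)^x = 6017/22368, (nabla_X Y)^y = -145/879

E = 233/16, F = 0, G = 85849/9216 at the point
E_x = 23/2, E_y = 0, F_x = 0, F_y = 0, G_x = 3809/192, G_y = 0
EG - F^2 = 20002817/147456;  g^inv = (147456/20002817) * [[85849/9216, 0], [0, 233/16]]
first-kind symbols [ij,l] = (1/2)(d_i g_jl + d_j g_il - d_l g_ij): [xx,x] = E_x/2 = 23/4, [xx,y] = F_x - E_y/2 = 0, [xy,x] = E_y/2 = 0, [xy,y] = G_x/2 = 3809/384, [yy,x] = F_y - G_x/2 = -3809/384, [yy,y] = G_y/2 = 0
Gamma^x_ij = (G*[ij,x] - F*[ij,y])/(EG - F^2), Gamma^y_ij = (E*[ij,y] - F*[ij,x])/(EG - F^2)
Gamma_xxx = 92/233, Gamma_xxy = 0, Gamma_xyy = -3809/5592, Gamma_yxx = 0, Gamma_yxy = 312/293, Gamma_yyy = 0
X = (-1/12, 1/3), Y = (-3, -3/4) at the point


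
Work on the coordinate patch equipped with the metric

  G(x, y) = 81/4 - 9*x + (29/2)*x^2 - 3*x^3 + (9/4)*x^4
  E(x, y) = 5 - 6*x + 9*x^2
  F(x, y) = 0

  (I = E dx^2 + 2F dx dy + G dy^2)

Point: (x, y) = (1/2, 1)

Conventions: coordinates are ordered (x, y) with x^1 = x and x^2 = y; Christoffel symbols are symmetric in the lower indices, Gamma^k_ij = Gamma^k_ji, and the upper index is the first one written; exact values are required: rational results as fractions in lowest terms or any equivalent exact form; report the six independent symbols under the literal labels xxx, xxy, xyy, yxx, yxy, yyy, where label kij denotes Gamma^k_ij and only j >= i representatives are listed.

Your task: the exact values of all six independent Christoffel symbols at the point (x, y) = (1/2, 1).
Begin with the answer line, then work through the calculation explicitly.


Answer: Gamma_xxx = 6/17, Gamma_xxy = 0, Gamma_xyy = -35/68, Gamma_yxx = 0, Gamma_yxy = 4/35, Gamma_yyy = 0

E = 17/4, F = 0, G = 1225/64 at the point
E_x = 3, E_y = 0, F_x = 0, F_y = 0, G_x = 35/8, G_y = 0
EG - F^2 = 20825/256;  g^inv = (256/20825) * [[1225/64, 0], [0, 17/4]]
first-kind symbols [ij,l] = (1/2)(d_i g_jl + d_j g_il - d_l g_ij): [xx,x] = E_x/2 = 3/2, [xx,y] = F_x - E_y/2 = 0, [xy,x] = E_y/2 = 0, [xy,y] = G_x/2 = 35/16, [yy,x] = F_y - G_x/2 = -35/16, [yy,y] = G_y/2 = 0
Gamma^x_ij = (G*[ij,x] - F*[ij,y])/(EG - F^2), Gamma^y_ij = (E*[ij,y] - F*[ij,x])/(EG - F^2)
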